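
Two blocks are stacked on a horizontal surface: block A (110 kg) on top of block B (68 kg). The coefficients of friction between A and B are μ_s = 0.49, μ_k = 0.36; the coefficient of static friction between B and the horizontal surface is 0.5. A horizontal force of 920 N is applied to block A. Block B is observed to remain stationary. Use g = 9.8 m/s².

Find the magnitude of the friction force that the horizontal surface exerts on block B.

f ≈ 388 N

Normal force at the A–B interface: N₁ = m_A g = 1078 N.
So the A–B interface can sustain at most μ_s N₁ = 528.2 N of static friction.
P = 920 N exceeds that limit, so A slips over B and the interface friction becomes kinetic: f₁ = μ_k N₁ = 0.36×1078 = 388 N.
B experiences an equal 388 N forward from A (third law). B is in equilibrium, so the floor supplies f₂ = 388 N of static friction (limit μ_s(m_A+m_B)g = 872.2 N, not exceeded).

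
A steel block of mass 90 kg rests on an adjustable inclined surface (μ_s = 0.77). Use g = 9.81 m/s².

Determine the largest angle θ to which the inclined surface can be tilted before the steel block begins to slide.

At the slip threshold, m g sin θ = μ_s · m g cos θ, so tan θ = μ_s.
θ_max = arctan(0.77) = 37.6°.

θ_max ≈ 37.6°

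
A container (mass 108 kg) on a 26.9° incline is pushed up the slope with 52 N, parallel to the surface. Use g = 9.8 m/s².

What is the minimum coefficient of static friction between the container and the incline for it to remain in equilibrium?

μ_s,min ≈ 0.452

N = m g cos θ = 943.9 N.
Friction must make up the shortfall along the incline: f = m g sin θ − P = 478.9 − 52 = 426.9 N.
At the threshold f = μ_s N, so μ_s,min = 426.9/943.9 = 0.452.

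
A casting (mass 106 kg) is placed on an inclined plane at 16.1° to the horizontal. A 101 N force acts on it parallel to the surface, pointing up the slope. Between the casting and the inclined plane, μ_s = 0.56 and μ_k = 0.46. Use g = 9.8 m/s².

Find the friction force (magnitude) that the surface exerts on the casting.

f ≈ 187 N (up the incline)

Perpendicular to the surface, N = m g cos θ = 106·9.8·cos 16.1° = 998.1 N.
The friction needed for equilibrium is m g sin θ − P = 288.1 − 101 = 187.1 N, measured positive up-slope.
Maximum static friction available: μ_s N = 0.56 × 998.1 = 558.9 N.
Since |187.1| ≤ 558.9 N, static friction is sufficient; f equals the required value, not μ_s N.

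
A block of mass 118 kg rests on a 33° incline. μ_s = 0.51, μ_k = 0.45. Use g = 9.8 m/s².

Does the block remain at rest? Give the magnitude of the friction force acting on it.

f ≈ 436 N

N = m g cos θ = 970 N.
Down-slope weight component: m g sin θ = 630 N.
μ_s N = 495 N.
630 > 495 N, so it slides; kinetic friction f = μ_k N = 0.45×970 = 436 N.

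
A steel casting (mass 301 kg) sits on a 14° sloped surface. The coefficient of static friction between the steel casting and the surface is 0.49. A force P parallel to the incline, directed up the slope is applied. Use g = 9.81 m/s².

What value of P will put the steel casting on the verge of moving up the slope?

At impending motion up the slope, friction acts down-slope at its limit: f = μ_s N.
P is parallel to the surface, so N = m g cos θ = 2870 N.
Along the incline: P = m g sin θ + μ_s N = 714 + 0.49×2870 = 2120 N.

P ≈ 2120 N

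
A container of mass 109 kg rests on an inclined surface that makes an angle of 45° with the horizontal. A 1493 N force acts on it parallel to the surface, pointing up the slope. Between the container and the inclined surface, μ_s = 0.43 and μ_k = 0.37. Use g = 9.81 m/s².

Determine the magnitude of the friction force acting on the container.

f ≈ 280 N (down the incline)

Perpendicular to the surface, N = m g cos θ = 109·9.81·cos 45° = 756.1 N.
Parallel to the incline, ΣF = 0 gives f = m g sin θ − P = 756.1 − 1493 = -736.9 N (up-slope positive).
The static-friction ceiling is μ_s N = 0.43 × 756.1 = 325.1 N.
|-736.9| exceeds 325.1 N, so the container slips up-slope; friction is kinetic, f = μ_k N = 0.37×756.1 = 280 N.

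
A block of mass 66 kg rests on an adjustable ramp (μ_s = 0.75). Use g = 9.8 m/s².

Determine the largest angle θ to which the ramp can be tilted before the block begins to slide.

At the slip threshold, m g sin θ = μ_s · m g cos θ, so tan θ = μ_s.
θ_max = arctan(0.75) = 36.9°.

θ_max ≈ 36.9°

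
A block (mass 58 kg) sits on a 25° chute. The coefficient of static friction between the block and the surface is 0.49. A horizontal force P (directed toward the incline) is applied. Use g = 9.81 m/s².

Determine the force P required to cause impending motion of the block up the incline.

At impending motion up the slope, friction acts down-slope at its limit: f = μ_s N.
Perpendicular to the incline: N = m g cos θ + P sin θ.
Along the incline: P cos θ = m g sin θ + μ_s N = m g sin θ + μ_s (m g cos θ + P sin θ).
Solving, P (cos θ − μ_s sin θ) = m g (sin θ + μ_s cos θ), so P = 58×9.81×(sin 25° + 0.49 cos 25°)/(cos 25° − 0.49 sin 25°) = 569×0.8667/0.6992 = 705 N.

P ≈ 705 N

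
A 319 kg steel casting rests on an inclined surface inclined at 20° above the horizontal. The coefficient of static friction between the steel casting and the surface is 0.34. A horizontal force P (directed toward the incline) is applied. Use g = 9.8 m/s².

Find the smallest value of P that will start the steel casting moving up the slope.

P ≈ 2510 N

At impending motion up the slope, friction acts down-slope at its limit: f = μ_s N.
Perpendicular to the incline: N = m g cos θ + P sin θ.
Along the incline: P cos θ = m g sin θ + μ_s N = m g sin θ + μ_s (m g cos θ + P sin θ).
Solving, P (cos θ − μ_s sin θ) = m g (sin θ + μ_s cos θ), so P = 319×9.8×(sin 20° + 0.34 cos 20°)/(cos 20° − 0.34 sin 20°) = 3130×0.6615/0.8234 = 2510 N.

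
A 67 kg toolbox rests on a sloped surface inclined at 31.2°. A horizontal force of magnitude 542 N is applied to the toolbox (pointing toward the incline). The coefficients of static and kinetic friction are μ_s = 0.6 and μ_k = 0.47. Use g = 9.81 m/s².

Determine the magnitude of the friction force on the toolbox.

f ≈ 123 N (down the incline)

Resolve perpendicular to the incline: N = m g cos θ + P sin θ = 67×9.81×cos 31.2° + 542×sin 31.2° = 843 N.
Along the incline, the net driving force (taking up-slope positive) is P cos θ − m g sin θ = 463.6 − 340.5 = 123.1 N, so equilibrium requires friction f = -123.1 N (down-slope).
The limit of static friction is μ_s N = 505.8 N.
|f_req| = 123.1 ≤ 505.8 N → the toolbox is in equilibrium; friction equals the required value.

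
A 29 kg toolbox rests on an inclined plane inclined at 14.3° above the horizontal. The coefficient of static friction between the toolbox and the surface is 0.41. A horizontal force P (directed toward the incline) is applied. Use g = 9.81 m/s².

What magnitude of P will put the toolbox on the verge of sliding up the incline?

At impending motion up the slope, friction acts down-slope at its limit: f = μ_s N.
Perpendicular to the incline: N = m g cos θ + P sin θ.
Along the incline: P cos θ = m g sin θ + μ_s N = m g sin θ + μ_s (m g cos θ + P sin θ).
Solving, P (cos θ − μ_s sin θ) = m g (sin θ + μ_s cos θ), so P = 29×9.81×(sin 14.3° + 0.41 cos 14.3°)/(cos 14.3° − 0.41 sin 14.3°) = 284×0.6443/0.8677 = 211 N.

P ≈ 211 N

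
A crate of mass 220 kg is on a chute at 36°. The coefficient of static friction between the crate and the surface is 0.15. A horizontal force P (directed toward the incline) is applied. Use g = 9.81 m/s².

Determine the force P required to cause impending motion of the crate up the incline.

P ≈ 2120 N

At impending motion up the slope, friction acts down-slope at its limit: f = μ_s N.
Perpendicular to the incline: N = m g cos θ + P sin θ.
Along the incline: P cos θ = m g sin θ + μ_s N = m g sin θ + μ_s (m g cos θ + P sin θ).
Solving, P (cos θ − μ_s sin θ) = m g (sin θ + μ_s cos θ), so P = 220×9.81×(sin 36° + 0.15 cos 36°)/(cos 36° − 0.15 sin 36°) = 2160×0.7091/0.7208 = 2120 N.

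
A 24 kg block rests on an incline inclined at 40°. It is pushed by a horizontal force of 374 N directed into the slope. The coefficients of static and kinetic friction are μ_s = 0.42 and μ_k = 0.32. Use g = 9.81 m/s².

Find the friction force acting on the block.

f ≈ 135 N (down the incline)

Normal direction: N = m g cos θ + P sin θ = 420.8 N.
Along the incline, the net driving force (taking up-slope positive) is P cos θ − m g sin θ = 286.5 − 151.3 = 135.2 N, so equilibrium requires friction f = -135.2 N (down-slope).
Maximum static friction: μ_s N = 0.42 × 420.8 = 176.7 N.
Since 135.2 N is within the 176.7 N limit, the block stays put and friction is exactly 135 N.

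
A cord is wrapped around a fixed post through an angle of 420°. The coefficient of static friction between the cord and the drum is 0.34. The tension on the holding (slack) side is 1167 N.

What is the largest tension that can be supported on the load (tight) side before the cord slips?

At impending slip the capstan equation gives T₂/T₁ = e^{μβ} with β in radians.
β = 420° × π/180 = 7.33 rad.
e^{μβ} = e^{0.34×7.33} = 12.09.
T₂ = T₁ · e^{μβ} = 1167 × 12.09 = 14100 N.

T_max ≈ 14100 N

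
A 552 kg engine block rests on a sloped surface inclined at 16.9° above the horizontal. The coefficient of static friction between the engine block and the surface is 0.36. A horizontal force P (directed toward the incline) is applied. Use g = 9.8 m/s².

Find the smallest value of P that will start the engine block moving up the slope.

P ≈ 4030 N

At impending motion up the slope, friction acts down-slope at its limit: f = μ_s N.
Perpendicular to the incline: N = m g cos θ + P sin θ.
Along the incline: P cos θ = m g sin θ + μ_s N = m g sin θ + μ_s (m g cos θ + P sin θ).
Solving, P (cos θ − μ_s sin θ) = m g (sin θ + μ_s cos θ), so P = 552×9.8×(sin 16.9° + 0.36 cos 16.9°)/(cos 16.9° − 0.36 sin 16.9°) = 5410×0.6352/0.8522 = 4030 N.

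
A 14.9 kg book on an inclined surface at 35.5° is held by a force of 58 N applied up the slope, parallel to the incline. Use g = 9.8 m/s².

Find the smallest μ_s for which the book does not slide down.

N = m g cos θ = 118.9 N.
Friction must make up the shortfall along the incline: f = m g sin θ − P = 84.79 − 58 = 26.79 N.
At the threshold f = μ_s N, so μ_s,min = 26.79/118.9 = 0.225.

μ_s,min ≈ 0.225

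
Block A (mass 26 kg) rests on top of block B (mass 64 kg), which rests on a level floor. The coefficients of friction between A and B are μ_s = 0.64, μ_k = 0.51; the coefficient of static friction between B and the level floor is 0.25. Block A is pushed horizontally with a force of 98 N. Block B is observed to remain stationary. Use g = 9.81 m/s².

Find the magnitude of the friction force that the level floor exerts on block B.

f ≈ 98 N

Between the blocks, N₁ = m_A g = 255.1 N.
So the A–B interface can sustain at most μ_s N₁ = 163.2 N of static friction.
Since P = 98 N ≤ 163.2 N, A does not slip on B; friction on A equals P = 98 N.
By Newton's third law B feels 98 N forward from A. With B stationary, the floor's static friction on B balances it: f₂ = 98 N (well within μ_s(m_A+m_B)g = 220.7 N).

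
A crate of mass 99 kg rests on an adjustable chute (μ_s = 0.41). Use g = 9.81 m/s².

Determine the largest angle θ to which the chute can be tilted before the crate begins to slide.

θ_max ≈ 22.3°

At the slip threshold, m g sin θ = μ_s · m g cos θ, so tan θ = μ_s.
θ_max = arctan(0.41) = 22.3°.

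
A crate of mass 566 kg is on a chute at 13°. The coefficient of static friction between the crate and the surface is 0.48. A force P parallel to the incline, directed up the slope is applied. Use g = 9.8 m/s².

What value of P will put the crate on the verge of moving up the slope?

P ≈ 3840 N

At impending motion up the slope, friction acts down-slope at its limit: f = μ_s N.
P is parallel to the surface, so N = m g cos θ = 5400 N.
Along the incline: P = m g sin θ + μ_s N = 1250 + 0.48×5400 = 3840 N.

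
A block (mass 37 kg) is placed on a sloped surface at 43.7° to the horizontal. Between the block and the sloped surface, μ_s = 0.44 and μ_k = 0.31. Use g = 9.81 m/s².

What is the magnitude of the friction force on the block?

The normal reaction is N = m g cos θ = 262.4 N.
For equilibrium along the incline, friction must balance the weight component: f = m g sin θ = 250.8 N up the slope.
The static-friction ceiling is μ_s N = 0.44 × 262.4 = 115.5 N.
Since |250.8| > 115.5 N, static friction cannot hold it; the block slides down the incline and kinetic friction applies: f = μ_k N = 0.31 × 262.4 = 81.3 N.

f ≈ 81.3 N (up the incline)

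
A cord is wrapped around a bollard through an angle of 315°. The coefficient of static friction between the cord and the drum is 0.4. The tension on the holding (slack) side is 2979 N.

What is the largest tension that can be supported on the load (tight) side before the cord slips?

At impending slip the capstan equation gives T₂/T₁ = e^{μβ} with β in radians.
β = 315° × π/180 = 5.498 rad.
e^{μβ} = e^{0.4×5.498} = 9.017.
T₂ = T₁ · e^{μβ} = 2979 × 9.017 = 26900 N.

T_max ≈ 26900 N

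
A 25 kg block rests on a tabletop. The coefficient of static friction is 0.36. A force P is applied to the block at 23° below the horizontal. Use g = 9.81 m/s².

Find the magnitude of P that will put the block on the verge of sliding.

N = m g + P sin α (the push presses the block into the tabletop).
At impending slip, P cos α = μ_s N = μ_s (m g + P sin α).
Solving: P (cos α − μ_s sin α) = μ_s m g → P = 0.36×245/(cos 23° − 0.36 sin 23°) = 88.3/0.7798 = 113 N.

P ≈ 113 N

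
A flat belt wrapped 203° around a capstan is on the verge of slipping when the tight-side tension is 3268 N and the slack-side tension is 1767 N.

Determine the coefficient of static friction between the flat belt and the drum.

μ ≈ 0.174

T₂/T₁ = e^{μβ} → μ = ln(T₂/T₁)/β.
β = 203° = 3.543 rad.
μ = ln(3268/1767)/3.543 = ln(1.849)/3.543 = 0.174.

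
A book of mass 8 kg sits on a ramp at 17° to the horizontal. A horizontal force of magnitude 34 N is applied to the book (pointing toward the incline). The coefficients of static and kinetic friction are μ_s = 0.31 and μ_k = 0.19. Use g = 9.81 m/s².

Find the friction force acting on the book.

Resolve perpendicular to the incline: N = m g cos θ + P sin θ = 8×9.81×cos 17° + 34×sin 17° = 84.99 N.
Parallel to the incline: P cos θ − m g sin θ = 32.51 − 22.95 = 9.569 N; the friction needed to balance this is 9.569 N acting down the slope.
Maximum static friction: μ_s N = 0.31 × 84.99 = 26.35 N.
|f_req| = 9.569 ≤ 26.35 N → the book is in equilibrium; friction equals the required value.

f ≈ 9.57 N (down the incline)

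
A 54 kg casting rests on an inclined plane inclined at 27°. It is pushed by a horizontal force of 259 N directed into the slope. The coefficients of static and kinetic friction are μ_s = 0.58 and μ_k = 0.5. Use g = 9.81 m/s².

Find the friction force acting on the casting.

f ≈ 9.73 N (up the incline)

Normal direction: N = m g cos θ + P sin θ = 589.6 N.
Parallel to the incline: P cos θ − m g sin θ = 230.8 − 240.5 = -9.726 N; the friction needed to balance this is 9.726 N acting up the slope.
The limit of static friction is μ_s N = 342 N.
|f_req| = 9.726 ≤ 342 N → the casting is in equilibrium; friction equals the required value.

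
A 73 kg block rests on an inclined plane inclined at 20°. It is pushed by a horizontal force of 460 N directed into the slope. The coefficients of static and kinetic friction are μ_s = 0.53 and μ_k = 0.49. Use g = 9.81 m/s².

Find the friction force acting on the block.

The horizontal push has a component P sin θ into the surface, so N = m g cos θ + P sin θ = 672.9 + 157.3 = 830.3 N.
Along the incline, the net driving force (taking up-slope positive) is P cos θ − m g sin θ = 432.3 − 244.9 = 187.3 N, so equilibrium requires friction f = -187.3 N (down-slope).
The limit of static friction is μ_s N = 440 N.
Since 187.3 N is within the 440 N limit, the block stays put and friction is exactly 187 N.

f ≈ 187 N (down the incline)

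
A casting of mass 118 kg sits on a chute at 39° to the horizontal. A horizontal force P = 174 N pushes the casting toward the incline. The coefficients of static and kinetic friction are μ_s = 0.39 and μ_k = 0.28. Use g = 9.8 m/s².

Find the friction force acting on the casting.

f ≈ 282 N (up the incline)

Resolve perpendicular to the incline: N = m g cos θ + P sin θ = 118×9.8×cos 39° + 174×sin 39° = 1008 N.
Parallel to the incline: P cos θ − m g sin θ = 135.2 − 727.7 = -592.5 N; the friction needed to balance this is 592.5 N acting up the slope.
Maximum static friction: μ_s N = 0.39 × 1008 = 393.2 N.
|f_req| = 592.5 > 393.2 N → the casting slides down the incline; f = μ_k N = 0.28 × 1008 = 282 N.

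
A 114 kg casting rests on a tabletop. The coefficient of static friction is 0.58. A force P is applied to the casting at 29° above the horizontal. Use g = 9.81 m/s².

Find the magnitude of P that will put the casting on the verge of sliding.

N = m g − P sin α (the pull lifts the casting).
At impending slip, P cos α = μ_s N = μ_s (m g − P sin α).
Solving: P (cos α + μ_s sin α) = μ_s m g → P = 0.58×1120/(cos 29° + 0.58 sin 29°) = 649/1.156 = 561 N.

P ≈ 561 N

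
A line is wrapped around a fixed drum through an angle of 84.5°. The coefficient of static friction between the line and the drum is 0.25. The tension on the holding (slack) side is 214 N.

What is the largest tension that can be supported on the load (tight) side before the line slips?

At impending slip the capstan equation gives T₂/T₁ = e^{μβ} with β in radians.
β = 84.5° × π/180 = 1.475 rad.
e^{μβ} = e^{0.25×1.475} = 1.446.
T₂ = T₁ · e^{μβ} = 214 × 1.446 = 309 N.

T_max ≈ 309 N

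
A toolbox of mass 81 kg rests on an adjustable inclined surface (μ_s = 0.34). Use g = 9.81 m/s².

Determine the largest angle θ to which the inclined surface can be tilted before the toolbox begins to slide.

At the slip threshold, m g sin θ = μ_s · m g cos θ, so tan θ = μ_s.
θ_max = arctan(0.34) = 18.8°.

θ_max ≈ 18.8°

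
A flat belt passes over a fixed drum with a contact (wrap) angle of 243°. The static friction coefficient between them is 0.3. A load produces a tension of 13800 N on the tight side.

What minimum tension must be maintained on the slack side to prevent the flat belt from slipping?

Capstan equation at impending slip: T_tight/T_slack = e^{μβ}.
β = 243° = 4.241 rad; e^{μβ} = e^{0.3×4.241} = 3.569.
T_slack = T_tight / e^{μβ} = 13800 / 3.569 = 3870 N.

T_min ≈ 3870 N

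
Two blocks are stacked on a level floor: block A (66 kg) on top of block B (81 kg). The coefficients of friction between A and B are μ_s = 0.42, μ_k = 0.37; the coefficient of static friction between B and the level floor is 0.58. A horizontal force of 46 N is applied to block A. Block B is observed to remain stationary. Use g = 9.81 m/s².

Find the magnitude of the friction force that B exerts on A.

The normal force B exerts on A is simply A's weight, N₁ = 647.5 N.
So the A–B interface can sustain at most μ_s N₁ = 271.9 N of static friction.
Since P = 46 N ≤ 271.9 N, A does not slip on B; friction on A equals P = 46 N.
By Newton's third law B feels 46 N forward from A. With B stationary, the floor's static friction on B balances it: f₂ = 46 N (well within μ_s(m_A+m_B)g = 836.4 N).

f ≈ 46 N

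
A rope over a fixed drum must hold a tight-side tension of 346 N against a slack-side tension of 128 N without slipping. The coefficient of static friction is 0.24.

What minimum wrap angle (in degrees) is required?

β_min ≈ 237°

T₂/T₁ = e^{μβ} → β = ln(T₂/T₁)/μ.
β = ln(346/128)/0.24 = 0.9944/0.24 = 4.143 rad.
In degrees: β = 4.143 × 180/π = 237°.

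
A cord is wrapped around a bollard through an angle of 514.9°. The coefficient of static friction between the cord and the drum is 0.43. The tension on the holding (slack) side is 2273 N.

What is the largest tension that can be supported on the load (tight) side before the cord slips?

T_max ≈ 108000 N

At impending slip the capstan equation gives T₂/T₁ = e^{μβ} with β in radians.
β = 514.9° × π/180 = 8.987 rad.
e^{μβ} = e^{0.43×8.987} = 47.67.
T₂ = T₁ · e^{μβ} = 2273 × 47.67 = 108000 N.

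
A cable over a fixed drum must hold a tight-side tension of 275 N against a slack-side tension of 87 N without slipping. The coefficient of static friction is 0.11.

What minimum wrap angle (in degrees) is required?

T₂/T₁ = e^{μβ} → β = ln(T₂/T₁)/μ.
β = ln(275/87)/0.11 = 1.151/0.11 = 10.46 rad.
In degrees: β = 10.46 × 180/π = 599°.

β_min ≈ 599°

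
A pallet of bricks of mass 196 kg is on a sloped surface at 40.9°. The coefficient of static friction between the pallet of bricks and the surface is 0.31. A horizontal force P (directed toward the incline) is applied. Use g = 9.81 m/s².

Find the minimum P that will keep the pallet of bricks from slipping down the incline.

P_min ≈ 843 N

The pallet of bricks tends to slide down (tan θ > μ_s), so at the point of impending slip friction acts up-slope at its limit: f = μ_s N.
Perpendicular to the incline: N = m g cos θ + P sin θ.
Along the incline: P cos θ + μ_s N = m g sin θ, i.e. P cos θ + μ_s (m g cos θ + P sin θ) = m g sin θ.
Solving, P (cos θ + μ_s sin θ) = m g (sin θ − μ_s cos θ), so P = 1920×0.4204/0.9588 = 843 N.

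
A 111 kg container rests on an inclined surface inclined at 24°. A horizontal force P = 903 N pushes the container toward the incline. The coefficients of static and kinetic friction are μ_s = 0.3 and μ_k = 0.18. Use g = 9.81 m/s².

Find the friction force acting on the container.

f ≈ 382 N (down the incline)

Normal direction: N = m g cos θ + P sin θ = 1362 N.
Parallel to the incline: P cos θ − m g sin θ = 824.9 − 442.9 = 382 N; the friction needed to balance this is 382 N acting down the slope.
The limit of static friction is μ_s N = 408.6 N.
Since 382 N is within the 408.6 N limit, the container stays put and friction is exactly 382 N.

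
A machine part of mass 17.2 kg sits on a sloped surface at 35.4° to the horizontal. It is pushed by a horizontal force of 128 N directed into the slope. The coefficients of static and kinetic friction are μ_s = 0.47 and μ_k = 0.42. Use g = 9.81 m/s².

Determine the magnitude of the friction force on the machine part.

Resolve perpendicular to the incline: N = m g cos θ + P sin θ = 17.2×9.81×cos 35.4° + 128×sin 35.4° = 211.7 N.
Parallel to the incline: P cos θ − m g sin θ = 104.3 − 97.74 = 6.593 N; the friction needed to balance this is 6.593 N acting down the slope.
The limit of static friction is μ_s N = 99.49 N.
Since 6.593 N is within the 99.49 N limit, the machine part stays put and friction is exactly 6.59 N.

f ≈ 6.59 N (down the incline)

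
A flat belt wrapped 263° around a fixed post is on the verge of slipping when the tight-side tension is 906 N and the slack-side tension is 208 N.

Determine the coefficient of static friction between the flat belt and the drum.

μ ≈ 0.321

T₂/T₁ = e^{μβ} → μ = ln(T₂/T₁)/β.
β = 263° = 4.59 rad.
μ = ln(906/208)/4.59 = ln(4.356)/4.59 = 0.321.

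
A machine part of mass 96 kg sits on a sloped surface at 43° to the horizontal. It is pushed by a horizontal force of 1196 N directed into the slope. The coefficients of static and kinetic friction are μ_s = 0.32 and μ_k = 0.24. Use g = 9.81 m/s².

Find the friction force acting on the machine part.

f ≈ 232 N (down the incline)

Normal direction: N = m g cos θ + P sin θ = 1504 N.
Along the incline, the net driving force (taking up-slope positive) is P cos θ − m g sin θ = 874.7 − 642.3 = 232.4 N, so equilibrium requires friction f = -232.4 N (down-slope).
The limit of static friction is μ_s N = 481.4 N.
Since 232.4 N is within the 481.4 N limit, the machine part stays put and friction is exactly 232 N.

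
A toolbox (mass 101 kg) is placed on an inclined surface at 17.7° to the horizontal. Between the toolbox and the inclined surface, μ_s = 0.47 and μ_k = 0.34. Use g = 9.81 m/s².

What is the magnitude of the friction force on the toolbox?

f ≈ 301 N (up the incline)

Normal force: N = m g cos θ = 101 × 9.81 × cos 17.7° = 943.9 N.
For equilibrium along the incline, friction must balance the weight component: f = m g sin θ = 301.2 N up the slope.
Maximum static friction available: μ_s N = 0.47 × 943.9 = 443.6 N.
Since |301.2| ≤ 443.6 N, the toolbox remains in static equilibrium and friction takes exactly the required value.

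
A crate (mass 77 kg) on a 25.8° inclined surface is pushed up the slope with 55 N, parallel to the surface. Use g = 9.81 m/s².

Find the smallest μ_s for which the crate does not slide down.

N = m g cos θ = 680.1 N.
Friction must make up the shortfall along the incline: f = m g sin θ − P = 328.8 − 55 = 273.8 N.
At the threshold f = μ_s N, so μ_s,min = 273.8/680.1 = 0.403.

μ_s,min ≈ 0.403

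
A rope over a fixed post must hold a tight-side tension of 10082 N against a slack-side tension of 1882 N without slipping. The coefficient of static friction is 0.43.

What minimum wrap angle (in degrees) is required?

T₂/T₁ = e^{μβ} → β = ln(T₂/T₁)/μ.
β = ln(10082/1882)/0.43 = 1.678/0.43 = 3.903 rad.
In degrees: β = 3.903 × 180/π = 224°.

β_min ≈ 224°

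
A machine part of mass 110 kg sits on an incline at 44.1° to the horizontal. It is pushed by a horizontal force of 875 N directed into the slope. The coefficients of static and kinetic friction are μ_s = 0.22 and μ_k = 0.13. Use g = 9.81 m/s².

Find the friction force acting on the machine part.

f ≈ 123 N (up the incline)

Resolve perpendicular to the incline: N = m g cos θ + P sin θ = 110×9.81×cos 44.1° + 875×sin 44.1° = 1384 N.
Along the incline, the net driving force (taking up-slope positive) is P cos θ − m g sin θ = 628.4 − 751 = -122.6 N, so equilibrium requires friction f = 122.6 N (up-slope).
Maximum static friction: μ_s N = 0.22 × 1384 = 304.4 N.
|f_req| = 122.6 ≤ 304.4 N → the machine part is in equilibrium; friction equals the required value.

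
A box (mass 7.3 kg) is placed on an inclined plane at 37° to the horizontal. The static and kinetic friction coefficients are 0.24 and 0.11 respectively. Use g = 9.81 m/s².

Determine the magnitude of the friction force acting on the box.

f ≈ 6.29 N (up the incline)

The normal reaction is N = m g cos θ = 57.19 N.
For equilibrium along the incline, friction must balance the weight component: f = m g sin θ = 43.1 N up the slope.
Maximum static friction available: μ_s N = 0.24 × 57.19 = 13.73 N.
|43.1| exceeds 13.73 N, so the box slips down-slope; friction is kinetic, f = μ_k N = 0.11×57.19 = 6.29 N.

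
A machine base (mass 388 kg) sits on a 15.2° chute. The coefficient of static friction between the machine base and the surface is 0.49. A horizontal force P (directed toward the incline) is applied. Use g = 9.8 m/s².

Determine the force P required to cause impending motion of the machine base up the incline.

P ≈ 3340 N

At impending motion up the slope, friction acts down-slope at its limit: f = μ_s N.
Perpendicular to the incline: N = m g cos θ + P sin θ.
Along the incline: P cos θ = m g sin θ + μ_s N = m g sin θ + μ_s (m g cos θ + P sin θ).
Solving, P (cos θ − μ_s sin θ) = m g (sin θ + μ_s cos θ), so P = 388×9.8×(sin 15.2° + 0.49 cos 15.2°)/(cos 15.2° − 0.49 sin 15.2°) = 3800×0.735/0.8365 = 3340 N.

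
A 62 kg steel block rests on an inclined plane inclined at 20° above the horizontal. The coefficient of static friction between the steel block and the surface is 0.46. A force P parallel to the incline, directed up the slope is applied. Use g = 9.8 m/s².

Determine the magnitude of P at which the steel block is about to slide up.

P ≈ 470 N

At impending motion up the slope, friction acts down-slope at its limit: f = μ_s N.
P is parallel to the surface, so N = m g cos θ = 571 N.
Along the incline: P = m g sin θ + μ_s N = 208 + 0.46×571 = 470 N.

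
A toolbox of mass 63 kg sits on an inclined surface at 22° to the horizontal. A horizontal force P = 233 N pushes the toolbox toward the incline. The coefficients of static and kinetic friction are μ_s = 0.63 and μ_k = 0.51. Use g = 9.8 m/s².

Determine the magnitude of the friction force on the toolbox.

f ≈ 15.2 N (up the incline)

Resolve perpendicular to the incline: N = m g cos θ + P sin θ = 63×9.8×cos 22° + 233×sin 22° = 659.7 N.
Parallel to the incline: P cos θ − m g sin θ = 216 − 231.3 = -15.25 N; the friction needed to balance this is 15.25 N acting up the slope.
The limit of static friction is μ_s N = 415.6 N.
|f_req| = 15.25 ≤ 415.6 N → the toolbox is in equilibrium; friction equals the required value.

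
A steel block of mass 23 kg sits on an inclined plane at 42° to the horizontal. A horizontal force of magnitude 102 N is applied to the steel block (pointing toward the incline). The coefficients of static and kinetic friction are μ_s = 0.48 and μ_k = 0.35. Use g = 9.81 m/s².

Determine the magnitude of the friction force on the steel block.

f ≈ 75.2 N (up the incline)

The horizontal push has a component P sin θ into the surface, so N = m g cos θ + P sin θ = 167.7 + 68.25 = 235.9 N.
Along the incline, the net driving force (taking up-slope positive) is P cos θ − m g sin θ = 75.8 − 151 = -75.18 N, so equilibrium requires friction f = 75.18 N (up-slope).
The limit of static friction is μ_s N = 113.2 N.
Since 75.18 N is within the 113.2 N limit, the steel block stays put and friction is exactly 75.2 N.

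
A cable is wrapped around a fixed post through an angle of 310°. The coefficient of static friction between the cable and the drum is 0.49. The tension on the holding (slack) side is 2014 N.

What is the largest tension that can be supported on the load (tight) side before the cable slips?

At impending slip the capstan equation gives T₂/T₁ = e^{μβ} with β in radians.
β = 310° × π/180 = 5.411 rad.
e^{μβ} = e^{0.49×5.411} = 14.17.
T₂ = T₁ · e^{μβ} = 2014 × 14.17 = 28500 N.

T_max ≈ 28500 N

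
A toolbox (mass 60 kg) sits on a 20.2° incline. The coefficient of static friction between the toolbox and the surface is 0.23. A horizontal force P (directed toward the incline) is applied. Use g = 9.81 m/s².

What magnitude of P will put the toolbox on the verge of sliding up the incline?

P ≈ 384 N

At impending motion up the slope, friction acts down-slope at its limit: f = μ_s N.
Perpendicular to the incline: N = m g cos θ + P sin θ.
Along the incline: P cos θ = m g sin θ + μ_s N = m g sin θ + μ_s (m g cos θ + P sin θ).
Solving, P (cos θ − μ_s sin θ) = m g (sin θ + μ_s cos θ), so P = 60×9.81×(sin 20.2° + 0.23 cos 20.2°)/(cos 20.2° − 0.23 sin 20.2°) = 589×0.5612/0.8591 = 384 N.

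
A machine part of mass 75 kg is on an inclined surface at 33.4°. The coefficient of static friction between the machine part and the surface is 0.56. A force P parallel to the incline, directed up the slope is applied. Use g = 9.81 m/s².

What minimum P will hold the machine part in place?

P_min ≈ 61 N

The machine part tends to slide down (tan θ > μ_s), so at the point of impending slip friction acts up-slope at its limit: f = μ_s N.
P is parallel to the surface, so N = m g cos θ = 614 N.
Along the incline: P + μ_s N = m g sin θ, so P = 405 − 0.56×614 = 61 N.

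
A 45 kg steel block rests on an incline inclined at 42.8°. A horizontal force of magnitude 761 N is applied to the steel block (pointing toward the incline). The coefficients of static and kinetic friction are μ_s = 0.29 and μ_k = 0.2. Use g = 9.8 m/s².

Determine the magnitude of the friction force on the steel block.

f ≈ 168 N (down the incline)

The horizontal push has a component P sin θ into the surface, so N = m g cos θ + P sin θ = 323.6 + 517.1 = 840.6 N.
Parallel to the incline: P cos θ − m g sin θ = 558.4 − 299.6 = 258.7 N; the friction needed to balance this is 258.7 N acting down the slope.
Maximum static friction: μ_s N = 0.29 × 840.6 = 243.8 N.
|f_req| = 258.7 > 243.8 N → the steel block slides up the incline; f = μ_k N = 0.2 × 840.6 = 168 N.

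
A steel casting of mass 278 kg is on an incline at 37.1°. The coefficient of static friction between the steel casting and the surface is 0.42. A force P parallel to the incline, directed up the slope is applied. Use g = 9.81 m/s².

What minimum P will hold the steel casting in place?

P_min ≈ 731 N

The steel casting tends to slide down (tan θ > μ_s), so at the point of impending slip friction acts up-slope at its limit: f = μ_s N.
P is parallel to the surface, so N = m g cos θ = 2180 N.
Along the incline: P + μ_s N = m g sin θ, so P = 1650 − 0.42×2180 = 731 N.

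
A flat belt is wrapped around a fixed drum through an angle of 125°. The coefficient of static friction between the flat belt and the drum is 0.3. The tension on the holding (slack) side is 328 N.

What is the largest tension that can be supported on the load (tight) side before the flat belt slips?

T_max ≈ 631 N

At impending slip the capstan equation gives T₂/T₁ = e^{μβ} with β in radians.
β = 125° × π/180 = 2.182 rad.
e^{μβ} = e^{0.3×2.182} = 1.924.
T₂ = T₁ · e^{μβ} = 328 × 1.924 = 631 N.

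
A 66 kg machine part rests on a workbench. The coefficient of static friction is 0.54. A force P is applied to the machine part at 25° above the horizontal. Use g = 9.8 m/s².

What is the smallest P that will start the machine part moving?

N = m g − P sin α (the pull lifts the machine part).
At impending slip, P cos α = μ_s N = μ_s (m g − P sin α).
Solving: P (cos α + μ_s sin α) = μ_s m g → P = 0.54×647/(cos 25° + 0.54 sin 25°) = 349/1.135 = 308 N.

P ≈ 308 N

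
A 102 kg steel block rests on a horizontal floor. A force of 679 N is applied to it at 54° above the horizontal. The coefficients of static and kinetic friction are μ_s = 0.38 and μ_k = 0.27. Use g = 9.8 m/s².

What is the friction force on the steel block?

The vertical component of P reduces the normal force: N = m g − P sin α = 999.6 − 549.3 = 450.3 N.
For equilibrium, f = P cos α = 679×cos 54° = 399.1 N.
μ_s N = 0.38 × 450.3 = 171.1 N.
The required friction exceeds μ_s N, so the steel block moves and f = μ_k N = 122 N.

f ≈ 122 N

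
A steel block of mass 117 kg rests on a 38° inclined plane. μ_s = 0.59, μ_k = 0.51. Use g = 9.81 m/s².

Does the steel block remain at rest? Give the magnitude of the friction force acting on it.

N = m g cos θ = 904 N.
Down-slope weight component: m g sin θ = 707 N.
μ_s N = 534 N.
707 > 534 N, so it slides; kinetic friction f = μ_k N = 0.51×904 = 461 N.

f ≈ 461 N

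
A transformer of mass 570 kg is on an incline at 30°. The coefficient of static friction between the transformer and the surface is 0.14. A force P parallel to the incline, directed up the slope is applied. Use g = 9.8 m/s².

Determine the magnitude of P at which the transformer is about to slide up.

P ≈ 3470 N

At impending motion up the slope, friction acts down-slope at its limit: f = μ_s N.
P is parallel to the surface, so N = m g cos θ = 4840 N.
Along the incline: P = m g sin θ + μ_s N = 2790 + 0.14×4840 = 3470 N.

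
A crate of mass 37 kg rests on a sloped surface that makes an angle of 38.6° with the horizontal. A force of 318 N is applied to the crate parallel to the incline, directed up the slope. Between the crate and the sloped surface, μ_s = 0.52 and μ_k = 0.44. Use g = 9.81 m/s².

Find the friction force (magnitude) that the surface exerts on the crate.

Perpendicular to the surface, N = m g cos θ = 37·9.81·cos 38.6° = 283.7 N.
The friction needed for equilibrium is m g sin θ − P = 226.4 − 318 = -91.55 N, measured positive up-slope.
Maximum static friction available: μ_s N = 0.52 × 283.7 = 147.5 N.
Since |-91.55| ≤ 147.5 N, static friction is sufficient; f equals the required value, not μ_s N.

f ≈ 91.6 N (down the incline)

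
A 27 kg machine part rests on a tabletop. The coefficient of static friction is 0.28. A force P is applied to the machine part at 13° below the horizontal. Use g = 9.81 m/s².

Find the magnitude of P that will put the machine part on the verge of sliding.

P ≈ 81.4 N

N = m g + P sin α (the push presses the machine part into the tabletop).
At impending slip, P cos α = μ_s N = μ_s (m g + P sin α).
Solving: P (cos α − μ_s sin α) = μ_s m g → P = 0.28×265/(cos 13° − 0.28 sin 13°) = 74.2/0.9114 = 81.4 N.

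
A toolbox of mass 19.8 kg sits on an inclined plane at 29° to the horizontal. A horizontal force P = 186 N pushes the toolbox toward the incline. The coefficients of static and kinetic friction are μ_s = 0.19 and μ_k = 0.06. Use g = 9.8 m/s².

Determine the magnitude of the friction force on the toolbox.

The horizontal push has a component P sin θ into the surface, so N = m g cos θ + P sin θ = 169.7 + 90.17 = 259.9 N.
Parallel to the incline: P cos θ − m g sin θ = 162.7 − 94.07 = 68.61 N; the friction needed to balance this is 68.61 N acting down the slope.
Maximum static friction: μ_s N = 0.19 × 259.9 = 49.38 N.
The required 68.61 N exceeds the static limit, so the toolbox slides up-slope and f = μ_k N = 0.06×259.9 = 15.6 N.

f ≈ 15.6 N (down the incline)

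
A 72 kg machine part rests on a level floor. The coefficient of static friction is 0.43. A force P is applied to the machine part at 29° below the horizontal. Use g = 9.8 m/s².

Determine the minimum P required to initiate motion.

P ≈ 455 N

N = m g + P sin α (the push presses the machine part into the level floor).
At impending slip, P cos α = μ_s N = μ_s (m g + P sin α).
Solving: P (cos α − μ_s sin α) = μ_s m g → P = 0.43×706/(cos 29° − 0.43 sin 29°) = 303/0.6662 = 455 N.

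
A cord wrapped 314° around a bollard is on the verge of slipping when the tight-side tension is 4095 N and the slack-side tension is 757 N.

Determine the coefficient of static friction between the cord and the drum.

μ ≈ 0.308

T₂/T₁ = e^{μβ} → μ = ln(T₂/T₁)/β.
β = 314° = 5.48 rad.
μ = ln(4095/757)/5.48 = ln(5.41)/5.48 = 0.308.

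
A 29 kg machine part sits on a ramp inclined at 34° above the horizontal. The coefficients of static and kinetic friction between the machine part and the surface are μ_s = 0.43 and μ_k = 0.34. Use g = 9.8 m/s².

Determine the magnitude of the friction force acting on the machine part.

Perpendicular to the surface, N = m g cos θ = 29·9.8·cos 34° = 235.6 N.
For equilibrium along the incline, friction must balance the weight component: f = m g sin θ = 158.9 N up the slope.
The static-friction ceiling is μ_s N = 0.43 × 235.6 = 101.3 N.
Since |158.9| > 101.3 N, static friction cannot hold it; the machine part slides down the incline and kinetic friction applies: f = μ_k N = 0.34 × 235.6 = 80.1 N.

f ≈ 80.1 N (up the incline)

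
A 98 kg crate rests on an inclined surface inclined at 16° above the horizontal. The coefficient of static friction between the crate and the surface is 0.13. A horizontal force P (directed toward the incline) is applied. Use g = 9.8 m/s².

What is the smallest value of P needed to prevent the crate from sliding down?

P_min ≈ 145 N

The crate tends to slide down (tan θ > μ_s), so at the point of impending slip friction acts up-slope at its limit: f = μ_s N.
Perpendicular to the incline: N = m g cos θ + P sin θ.
Along the incline: P cos θ + μ_s N = m g sin θ, i.e. P cos θ + μ_s (m g cos θ + P sin θ) = m g sin θ.
Solving, P (cos θ + μ_s sin θ) = m g (sin θ − μ_s cos θ), so P = 960×0.1507/0.9971 = 145 N.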